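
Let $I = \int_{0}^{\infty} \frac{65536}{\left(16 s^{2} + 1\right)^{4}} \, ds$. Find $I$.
$2560 \pi$

Begin with the known result
$$J(a) = \int_{0}^{\infty} \frac{1}{a^{2} + s^{2}} \, ds = \frac{\pi}{2 a}.$$

Differentiating under the integral sign with respect to $a$,
$$\frac{dJ}{da} = \int_{0}^{\infty} - \frac{2 a}{\left(a^{2} + s^{2}\right)^{2}} \, ds = - \frac{\pi}{2 a^{2}},$$
so $\int_{0}^{\infty} \frac{1}{\left(a^{2} + s^{2}\right)^{2}} \, ds = \frac{\pi}{4 a^{3}}$.

Repeating — each differentiation of $1/(s^2+a^2)^j$ produces $-2ja/(s^2+a^2)^{j+1}$ — and dividing through by $-2ja$ at each step yields, after $3$ differentiations in total,
$$\int_{0}^{\infty} \frac{1}{\left(a^{2} + s^{2}\right)^{4}} \, ds = \frac{5 \pi}{32 a^{7}}.$$

Setting $a = \frac{1}{4}$:
$$I = 2560 \pi.$$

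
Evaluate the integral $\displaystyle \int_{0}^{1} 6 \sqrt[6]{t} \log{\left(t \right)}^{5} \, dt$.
$- \frac{33592320}{117649}$

Consider the simpler parametrised integral
$$J(a) = \int_{0}^{1} 6 t^{a} \, dt = \frac{6}{a + 1}.$$

Differentiating under the integral sign brings down a factor of $\ln t$:
$$\frac{dJ}{da} = \int_{0}^{1} 6 t^{a} \log{\left(t \right)} \, dt = - \frac{6}{\left(a + 1\right)^{2}}.$$

Repeating $5$ times in total — each differentiation brings down another $\ln t$ — gives
$$\frac{d^{5}J}{da^{5}} = \int_{0}^{1} 6 t^{a} \log{\left(t \right)}^{5} \, dt = - \frac{720}{\left(a + 1\right)^{6}},$$
and the integrand here is exactly the target integrand, so $I = - \frac{720}{\left(a + 1\right)^{6}}$.

Setting $a = \frac{1}{6}$:
$$I = - \frac{33592320}{117649}.$$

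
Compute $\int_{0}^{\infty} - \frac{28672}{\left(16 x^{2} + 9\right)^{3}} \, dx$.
$- \frac{448 \pi}{81}$

Recall the elementary integral
$$J(a) = \int_{0}^{\infty} - \frac{7}{a^{2} + x^{2}} \, dx = - \frac{7 \pi}{2 a}.$$

Differentiating under the integral sign with respect to $a$,
$$\frac{dJ}{da} = \int_{0}^{\infty} \frac{14 a}{\left(a^{2} + x^{2}\right)^{2}} \, dx = \frac{7 \pi}{2 a^{2}},$$
so $\int_{0}^{\infty} - \frac{7}{\left(a^{2} + x^{2}\right)^{2}} \, dx = - \frac{7 \pi}{4 a^{3}}$.

Repeating — each differentiation of $1/(x^2+a^2)^j$ produces $-2ja/(x^2+a^2)^{j+1}$ — and dividing through by $-2ja$ at each step yields, after $2$ differentiations in total,
$$\int_{0}^{\infty} - \frac{7}{\left(a^{2} + x^{2}\right)^{3}} \, dx = - \frac{21 \pi}{16 a^{5}}.$$

Setting $a = \frac{3}{4}$:
$$I = - \frac{448 \pi}{81}.$$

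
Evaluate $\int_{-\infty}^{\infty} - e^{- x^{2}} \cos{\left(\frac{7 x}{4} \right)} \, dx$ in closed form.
$- \frac{\sqrt{\pi}}{e^{\frac{49}{64}}}$

Define $I(b) = \int_{-\infty}^{\infty} - e^{- x^{2}} \cos{\left(b x \right)} \, dx$.

Differentiating under the integral sign,
$$I'(b) = \int_{-\infty}^{\infty} x e^{- x^{2}} \sin{\left(b x \right)} \, dx.$$

Integrate $\int_{-\infty}^{\infty} x \sin(b x)\, e^{- x^{2}}\, dx$ by parts with $u = \sin(b x)$ and $dv = x\, e^{- x^{2}}\, dx$, giving $v = - \frac{e^{- x^{2}}}{2}$. The boundary term vanishes and
$$\int_{-\infty}^{\infty} x \sin(b x)\, e^{- x^{2}}\, dx = \frac{b}{2} \int_{-\infty}^{\infty} \cos(b x)\, e^{- x^{2}}\, dx,$$
so $I'(b) = - \frac{b}{2}\, I(b)$.

This is a separable first-order ODE; solving with the initial condition $I(0) = \int_{-\infty}^{\infty} - e^{- x^{2}}\,dx = - \sqrt{\pi}$ gives
$$I(b) = - \sqrt{\pi} e^{- \frac{b^{2}}{4}}.$$

Setting $b = \frac{7}{4}$:
$$I = - \frac{\sqrt{\pi}}{e^{\frac{49}{64}}}.$$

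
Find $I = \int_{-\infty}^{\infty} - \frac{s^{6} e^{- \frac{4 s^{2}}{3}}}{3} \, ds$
$- \frac{135 \sqrt{3} \sqrt{\pi}}{1024}$

Consider the simpler parametrised integral
$$J(a) = \int_{-\infty}^{\infty} - \frac{e^{- a s^{2}}}{3} \, ds = - \frac{\sqrt{\pi}}{3 \sqrt{a}}.$$

Differentiating under the integral sign brings down a factor of $(-s^2)$:
$$\frac{dJ}{da} = \int_{-\infty}^{\infty} \frac{s^{2} e^{- a s^{2}}}{3} \, ds = \frac{\sqrt{\pi}}{6 a^{\frac{3}{2}}}.$$

Repeating $3$ times in total — each differentiation brings down another $(-s^2)$ — gives
$$\frac{d^{3}J}{da^{3}} = \int_{-\infty}^{\infty} \frac{s^{6} e^{- a s^{2}}}{3} \, ds = \frac{5 \sqrt{\pi}}{8 a^{\frac{7}{2}}},$$
and the integrand here is $(-1)^{3}$ times the target integrand, so $I = (-1)^{3}\,\frac{d^{3}J}{da^{3}} = - \frac{5 \sqrt{\pi}}{8 a^{\frac{7}{2}}}$.

Setting $a = \frac{4}{3}$:
$$I = - \frac{135 \sqrt{3} \sqrt{\pi}}{1024}.$$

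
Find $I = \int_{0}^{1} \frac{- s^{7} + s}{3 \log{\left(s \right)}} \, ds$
$- \frac{2 \log{\left(2 \right)}}{3}$

Introduce a parameter $a$ in the exponent: let $I(a) = \int_{0}^{1} \frac{- s^{7} + s^{a}}{3 \log{\left(s \right)}} \, ds$.

Since $\dfrac{\partial}{\partial a}\,s^{a} = s^{a} \ln s$, the $\ln s$ in the denominator cancels and
$$\frac{dI}{da} = \int_{0}^{1} \frac{1}{3} s^{a} \, ds = \frac{1}{3} \left[\frac{s^{a+1}}{a+1}\right]_0^1 = \frac{1}{3 \left(a + 1\right)}.$$

Integrating with respect to $a$ gives $I(a) = \frac{\log{\left(a + 1 \right)}}{3} - \log{\left(2 \right)} + C$.

At $a = 7$ the integrand is identically $0$, so $I(7) = 0$. The closed form gives $0$, hence $C = 0$.

Setting $a = 1$:
$$I = - \frac{2 \log{\left(2 \right)}}{3}.$$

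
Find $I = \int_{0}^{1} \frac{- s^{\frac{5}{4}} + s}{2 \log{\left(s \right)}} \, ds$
$- \log{\left(3 \right)} + \frac{3 \log{\left(2 \right)}}{2}$

Replace the exponent $1$ by a parameter $a$: let $I(a) = \int_{0}^{1} \frac{- s^{\frac{5}{4}} + s^{a}}{2 \log{\left(s \right)}} \, ds$.

Since $\dfrac{\partial}{\partial a}\,s^{a} = s^{a} \ln s$, the $\ln s$ in the denominator cancels and
$$\frac{dI}{da} = \int_{0}^{1} \frac{1}{2} s^{a} \, ds = \frac{1}{2} \left[\frac{s^{a+1}}{a+1}\right]_0^1 = \frac{1}{2 \left(a + 1\right)}.$$

Integrating with respect to $a$ gives $I(a) = \log{\left(\frac{2 \sqrt{a + 1}}{3} \right)} + C$.

At $a = \frac{5}{4}$ the integrand is identically $0$, so $I(\frac{5}{4}) = 0$. The closed form gives $0$, hence $C = 0$.

Setting $a = 1$:
$$I = - \log{\left(3 \right)} + \frac{3 \log{\left(2 \right)}}{2}.$$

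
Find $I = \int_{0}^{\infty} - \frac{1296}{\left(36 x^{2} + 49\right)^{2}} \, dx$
$- \frac{54 \pi}{343}$

Begin with the known result
$$J(a) = \int_{0}^{\infty} - \frac{1}{a^{2} + x^{2}} \, dx = - \frac{\pi}{2 a}.$$

Differentiating under the integral sign with respect to $a$,
$$\frac{dJ}{da} = \int_{0}^{\infty} \frac{2 a}{\left(a^{2} + x^{2}\right)^{2}} \, dx = \frac{\pi}{2 a^{2}},$$
so $\int_{0}^{\infty} - \frac{1}{\left(a^{2} + x^{2}\right)^{2}} \, dx = - \frac{\pi}{4 a^{3}}$.

Setting $a = \frac{7}{6}$:
$$I = - \frac{54 \pi}{343}.$$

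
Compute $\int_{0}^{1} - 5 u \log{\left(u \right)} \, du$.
$\frac{5}{4}$

Start from the elementary integral
$$J(a) = \int_{0}^{1} - 5 u^{a} \, du = - \frac{5}{a + 1}.$$

Differentiating under the integral sign brings down a factor of $\ln u$:
$$\frac{dJ}{da} = \int_{0}^{1} - 5 u^{a} \log{\left(u \right)} \, du = \frac{5}{\left(a + 1\right)^{2}}.$$

The integral on the left is $I$, so $I = \frac{5}{\left(a + 1\right)^{2}}$.

Setting $a = 1$:
$$I = \frac{5}{4}.$$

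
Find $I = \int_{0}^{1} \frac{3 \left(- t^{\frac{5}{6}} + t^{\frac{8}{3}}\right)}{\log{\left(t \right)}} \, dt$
$\log{\left(8 \right)}$

Introduce a parameter $a$ in the exponent: let $I(a) = \int_{0}^{1} \frac{3 \left(t^{\frac{8}{3}} - t^{a}\right)}{\log{\left(t \right)}} \, dt$.

Since $\dfrac{\partial}{\partial a}\,t^{a} = t^{a} \ln t$, the $\ln t$ in the denominator cancels and
$$\frac{dI}{da} = \int_{0}^{1} -3 t^{a} \, dt = -3 \left[\frac{t^{a+1}}{a+1}\right]_0^1 = - \frac{3}{a + 1}.$$

Integrating with respect to $a$ gives $I(a) = - \log{\left(\frac{27 \left(a + 1\right)^{3}}{1331} \right)} + C$.

At $a = \frac{8}{3}$ the integrand is identically $0$, so $I(\frac{8}{3}) = 0$. The closed form gives $0$, hence $C = 0$.

Setting $a = \frac{5}{6}$:
$$I = \log{\left(8 \right)}.$$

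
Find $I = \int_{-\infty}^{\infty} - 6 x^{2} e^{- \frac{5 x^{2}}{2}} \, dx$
$- \frac{6 \sqrt{10} \sqrt{\pi}}{25}$

Begin with the known integral
$$J(a) = \int_{-\infty}^{\infty} - 6 e^{- a x^{2}} \, dx = - \frac{6 \sqrt{\pi}}{\sqrt{a}}.$$

Differentiating under the integral sign brings down a factor of $(-x^2)$:
$$\frac{dJ}{da} = \int_{-\infty}^{\infty} 6 x^{2} e^{- a x^{2}} \, dx = \frac{3 \sqrt{\pi}}{a^{\frac{3}{2}}}.$$

The integral on the left is $-I$, so $I = - \frac{3 \sqrt{\pi}}{a^{\frac{3}{2}}}$.

Setting $a = \frac{5}{2}$:
$$I = - \frac{6 \sqrt{10} \sqrt{\pi}}{25}.$$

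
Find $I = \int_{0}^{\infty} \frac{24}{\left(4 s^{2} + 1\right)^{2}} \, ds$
$3 \pi$

Start from the standard arctangent integral
$$J(a) = \int_{0}^{\infty} \frac{3}{2 \left(a^{2} + s^{2}\right)} \, ds = \frac{3 \pi}{4 a}.$$

Differentiating under the integral sign with respect to $a$,
$$\frac{dJ}{da} = \int_{0}^{\infty} - \frac{3 a}{\left(a^{2} + s^{2}\right)^{2}} \, ds = - \frac{3 \pi}{4 a^{2}},$$
so $\int_{0}^{\infty} \frac{3}{2 \left(a^{2} + s^{2}\right)^{2}} \, ds = \frac{3 \pi}{8 a^{3}}$.

Setting $a = \frac{1}{2}$:
$$I = 3 \pi.$$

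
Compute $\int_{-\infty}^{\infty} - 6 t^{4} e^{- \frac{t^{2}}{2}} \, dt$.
$- 18 \sqrt{2} \sqrt{\pi}$

Start from the elementary integral
$$J(a) = \int_{-\infty}^{\infty} - 6 e^{- a t^{2}} \, dt = - \frac{6 \sqrt{\pi}}{\sqrt{a}}.$$

Differentiating under the integral sign brings down a factor of $(-t^2)$:
$$\frac{dJ}{da} = \int_{-\infty}^{\infty} 6 t^{2} e^{- a t^{2}} \, dt = \frac{3 \sqrt{\pi}}{a^{\frac{3}{2}}}.$$

Repeating twice in total — each differentiation brings down another $(-t^2)$ — gives
$$\frac{d^{2}J}{da^{2}} = \int_{-\infty}^{\infty} - 6 t^{4} e^{- a t^{2}} \, dt = - \frac{9 \sqrt{\pi}}{2 a^{\frac{5}{2}}},$$
and the integrand here is exactly the target integrand, so $I = - \frac{9 \sqrt{\pi}}{2 a^{\frac{5}{2}}}$.

Setting $a = \frac{1}{2}$:
$$I = - 18 \sqrt{2} \sqrt{\pi}.$$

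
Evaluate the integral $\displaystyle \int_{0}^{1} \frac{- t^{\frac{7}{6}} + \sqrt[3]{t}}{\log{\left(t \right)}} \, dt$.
$\log{\left(\frac{8}{13} \right)}$

Introduce a parameter $a$ in the exponent: let $I(a) = \int_{0}^{1} \frac{- t^{\frac{7}{6}} + t^{a}}{\log{\left(t \right)}} \, dt$.

Since $\dfrac{\partial}{\partial a}\,t^{a} = t^{a} \ln t$, the $\ln t$ in the denominator cancels and
$$\frac{dI}{da} = \int_{0}^{1} t^{a} \, dt = \left[\frac{t^{a+1}}{a+1}\right]_0^1 = \frac{1}{a + 1}.$$

Integrating with respect to $a$ gives $I(a) = \log{\left(\frac{6 a}{13} + \frac{6}{13} \right)} + C$.

At $a = \frac{7}{6}$ the integrand is identically $0$, so $I(\frac{7}{6}) = 0$. The closed form gives $0$, hence $C = 0$.

Setting $a = \frac{1}{3}$:
$$I = \log{\left(\frac{8}{13} \right)}.$$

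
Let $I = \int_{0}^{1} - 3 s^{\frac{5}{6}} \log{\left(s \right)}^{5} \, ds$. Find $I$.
$\frac{16796160}{1771561}$

Start from the elementary integral
$$J(a) = \int_{0}^{1} - 3 s^{a} \, ds = - \frac{3}{a + 1}.$$

Differentiating under the integral sign brings down a factor of $\ln s$:
$$\frac{dJ}{da} = \int_{0}^{1} - 3 s^{a} \log{\left(s \right)} \, ds = \frac{3}{\left(a + 1\right)^{2}}.$$

Repeating $5$ times in total — each differentiation brings down another $\ln s$ — gives
$$\frac{d^{5}J}{da^{5}} = \int_{0}^{1} - 3 s^{a} \log{\left(s \right)}^{5} \, ds = \frac{360}{\left(a + 1\right)^{6}},$$
and the integrand here is exactly the target integrand, so $I = \frac{360}{\left(a + 1\right)^{6}}$.

Setting $a = \frac{5}{6}$:
$$I = \frac{16796160}{1771561}.$$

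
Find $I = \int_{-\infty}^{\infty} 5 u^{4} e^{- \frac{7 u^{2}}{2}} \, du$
$\frac{15 \sqrt{14} \sqrt{\pi}}{343}$

Consider the simpler parametrised integral
$$J(a) = \int_{-\infty}^{\infty} 5 e^{- a u^{2}} \, du = \frac{5 \sqrt{\pi}}{\sqrt{a}}.$$

Differentiating under the integral sign brings down a factor of $(-u^2)$:
$$\frac{dJ}{da} = \int_{-\infty}^{\infty} - 5 u^{2} e^{- a u^{2}} \, du = - \frac{5 \sqrt{\pi}}{2 a^{\frac{3}{2}}}.$$

Repeating twice in total — each differentiation brings down another $(-u^2)$ — gives
$$\frac{d^{2}J}{da^{2}} = \int_{-\infty}^{\infty} 5 u^{4} e^{- a u^{2}} \, du = \frac{15 \sqrt{\pi}}{4 a^{\frac{5}{2}}},$$
and the integrand here is exactly the target integrand, so $I = \frac{15 \sqrt{\pi}}{4 a^{\frac{5}{2}}}$.

Setting $a = \frac{7}{2}$:
$$I = \frac{15 \sqrt{14} \sqrt{\pi}}{343}.$$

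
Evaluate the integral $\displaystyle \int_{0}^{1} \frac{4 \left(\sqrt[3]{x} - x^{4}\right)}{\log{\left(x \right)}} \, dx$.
$- \log{\left(\frac{50625}{256} \right)}$

Introduce a parameter $a$ in the exponent: let $I(a) = \int_{0}^{1} \frac{4 \left(\sqrt[3]{x} - x^{a}\right)}{\log{\left(x \right)}} \, dx$.

Since $\dfrac{\partial}{\partial a}\,x^{a} = x^{a} \ln x$, the $\ln x$ in the denominator cancels and
$$\frac{dI}{da} = \int_{0}^{1} -4 x^{a} \, dx = -4 \left[\frac{x^{a+1}}{a+1}\right]_0^1 = - \frac{4}{a + 1}.$$

Integrating with respect to $a$ gives $I(a) = - \log{\left(\frac{81 \left(a + 1\right)^{4}}{256} \right)} + C$.

At $a = \frac{1}{3}$ the integrand is identically $0$, so $I(\frac{1}{3}) = 0$. The closed form gives $0$, hence $C = 0$.

Setting $a = 4$:
$$I = - \log{\left(\frac{50625}{256} \right)}.$$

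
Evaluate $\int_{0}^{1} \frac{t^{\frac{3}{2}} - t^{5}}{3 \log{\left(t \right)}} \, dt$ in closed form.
$\log{\left(\frac{\sqrt[3]{90}}{6} \right)}$

Consider the one-parameter family: let $I(a) = \int_{0}^{1} \frac{t^{\frac{3}{2}} - t^{a}}{3 \log{\left(t \right)}} \, dt$.

Since $\dfrac{\partial}{\partial a}\,t^{a} = t^{a} \ln t$, the $\ln t$ in the denominator cancels and
$$\frac{dI}{da} = \int_{0}^{1} - \frac{1}{3} t^{a} \, dt = - \frac{1}{3} \left[\frac{t^{a+1}}{a+1}\right]_0^1 = - \frac{1}{3 a + 3}.$$

Integrating with respect to $a$ gives $I(a) = - \frac{\log{\left(a + 1 \right)}}{3} - \frac{\log{\left(2 \right)}}{3} + \frac{\log{\left(5 \right)}}{3} + C$.

At $a = \frac{3}{2}$ the integrand is identically $0$, so $I(\frac{3}{2}) = 0$. The closed form gives $0$, hence $C = 0$.

Setting $a = 5$:
$$I = \log{\left(\frac{\sqrt[3]{90}}{6} \right)}.$$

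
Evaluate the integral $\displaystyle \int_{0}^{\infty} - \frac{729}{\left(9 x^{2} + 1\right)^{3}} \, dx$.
$- \frac{729 \pi}{16}$

Recall the elementary integral
$$J(a) = \int_{0}^{\infty} - \frac{1}{a^{2} + x^{2}} \, dx = - \frac{\pi}{2 a}.$$

Differentiating under the integral sign with respect to $a$,
$$\frac{dJ}{da} = \int_{0}^{\infty} \frac{2 a}{\left(a^{2} + x^{2}\right)^{2}} \, dx = \frac{\pi}{2 a^{2}},$$
so $\int_{0}^{\infty} - \frac{1}{\left(a^{2} + x^{2}\right)^{2}} \, dx = - \frac{\pi}{4 a^{3}}$.

Repeating — each differentiation of $1/(x^2+a^2)^j$ produces $-2ja/(x^2+a^2)^{j+1}$ — and dividing through by $-2ja$ at each step yields, after $2$ differentiations in total,
$$\int_{0}^{\infty} - \frac{1}{\left(a^{2} + x^{2}\right)^{3}} \, dx = - \frac{3 \pi}{16 a^{5}}.$$

Setting $a = \frac{1}{3}$:
$$I = - \frac{729 \pi}{16}.$$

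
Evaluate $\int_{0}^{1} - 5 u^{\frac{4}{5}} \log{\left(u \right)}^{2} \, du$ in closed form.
$- \frac{1250}{729}$

Start from the elementary integral
$$J(a) = \int_{0}^{1} - 5 u^{a} \, du = - \frac{5}{a + 1}.$$

Differentiating under the integral sign brings down a factor of $\ln u$:
$$\frac{dJ}{da} = \int_{0}^{1} - 5 u^{a} \log{\left(u \right)} \, du = \frac{5}{\left(a + 1\right)^{2}}.$$

Repeating twice in total — each differentiation brings down another $\ln u$ — gives
$$\frac{d^{2}J}{da^{2}} = \int_{0}^{1} - 5 u^{a} \log{\left(u \right)}^{2} \, du = - \frac{10}{\left(a + 1\right)^{3}},$$
and the integrand here is exactly the target integrand, so $I = - \frac{10}{\left(a + 1\right)^{3}}$.

Setting $a = \frac{4}{5}$:
$$I = - \frac{1250}{729}.$$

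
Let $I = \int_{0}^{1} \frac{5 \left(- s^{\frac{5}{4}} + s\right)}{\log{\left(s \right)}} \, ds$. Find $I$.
$\log{\left(\frac{32768}{59049} \right)}$

Replace the exponent $1$ by a parameter $a$: let $I(a) = \int_{0}^{1} \frac{5 \left(- s^{\frac{5}{4}} + s^{a}\right)}{\log{\left(s \right)}} \, ds$.

Since $\dfrac{\partial}{\partial a}\,s^{a} = s^{a} \ln s$, the $\ln s$ in the denominator cancels and
$$\frac{dI}{da} = \int_{0}^{1} 5 s^{a} \, ds = 5 \left[\frac{s^{a+1}}{a+1}\right]_0^1 = \frac{5}{a + 1}.$$

Integrating with respect to $a$ gives $I(a) = \log{\left(\frac{1024 \left(a + 1\right)^{5}}{59049} \right)} + C$.

At $a = \frac{5}{4}$ the integrand is identically $0$, so $I(\frac{5}{4}) = 0$. The closed form gives $0$, hence $C = 0$.

Setting $a = 1$:
$$I = \log{\left(\frac{32768}{59049} \right)}.$$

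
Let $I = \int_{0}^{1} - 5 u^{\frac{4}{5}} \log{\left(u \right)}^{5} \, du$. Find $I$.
$\frac{3125000}{177147}$

Start from the elementary integral
$$J(a) = \int_{0}^{1} - 5 u^{a} \, du = - \frac{5}{a + 1}.$$

Differentiating under the integral sign brings down a factor of $\ln u$:
$$\frac{dJ}{da} = \int_{0}^{1} - 5 u^{a} \log{\left(u \right)} \, du = \frac{5}{\left(a + 1\right)^{2}}.$$

Repeating $5$ times in total — each differentiation brings down another $\ln u$ — gives
$$\frac{d^{5}J}{da^{5}} = \int_{0}^{1} - 5 u^{a} \log{\left(u \right)}^{5} \, du = \frac{600}{\left(a + 1\right)^{6}},$$
and the integrand here is exactly the target integrand, so $I = \frac{600}{\left(a + 1\right)^{6}}$.

Setting $a = \frac{4}{5}$:
$$I = \frac{3125000}{177147}.$$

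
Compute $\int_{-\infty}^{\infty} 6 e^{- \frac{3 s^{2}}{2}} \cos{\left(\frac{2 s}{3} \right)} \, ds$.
$\frac{2 \sqrt{6} \sqrt{\pi}}{e^{\frac{2}{27}}}$

Let $b$ denote the cosine frequency and define $I(b) = \int_{-\infty}^{\infty} 6 e^{- \frac{3 s^{2}}{2}} \cos{\left(b s \right)} \, ds$.

Differentiating under the integral sign,
$$I'(b) = \int_{-\infty}^{\infty} - 6 s e^{- \frac{3 s^{2}}{2}} \sin{\left(b s \right)} \, ds.$$

Integrate $\int_{-\infty}^{\infty} s \sin(b s)\, e^{- \frac{3 s^{2}}{2}}\, ds$ by parts with $u = \sin(b s)$ and $dv = s\, e^{- \frac{3 s^{2}}{2}}\, ds$, giving $v = - \frac{e^{- \frac{3 s^{2}}{2}}}{3}$. The boundary term vanishes and
$$\int_{-\infty}^{\infty} s \sin(b s)\, e^{- \frac{3 s^{2}}{2}}\, ds = \frac{b}{3} \int_{-\infty}^{\infty} \cos(b s)\, e^{- \frac{3 s^{2}}{2}}\, ds,$$
so $I'(b) = - \frac{b}{3}\, I(b)$.

This is a separable first-order ODE; solving with the initial condition $I(0) = \int_{-\infty}^{\infty} 6 e^{- \frac{3 s^{2}}{2}}\,ds = 2 \sqrt{6} \sqrt{\pi}$ gives
$$I(b) = 2 \sqrt{6} \sqrt{\pi} e^{- \frac{b^{2}}{6}}.$$

Setting $b = \frac{2}{3}$:
$$I = \frac{2 \sqrt{6} \sqrt{\pi}}{e^{\frac{2}{27}}}.$$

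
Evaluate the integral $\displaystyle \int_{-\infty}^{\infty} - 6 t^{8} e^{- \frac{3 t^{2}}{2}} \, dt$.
$- \frac{70 \sqrt{6} \sqrt{\pi}}{27}$

Begin with the known integral
$$J(a) = \int_{-\infty}^{\infty} - 6 e^{- a t^{2}} \, dt = - \frac{6 \sqrt{\pi}}{\sqrt{a}}.$$

Differentiating under the integral sign brings down a factor of $(-t^2)$:
$$\frac{dJ}{da} = \int_{-\infty}^{\infty} 6 t^{2} e^{- a t^{2}} \, dt = \frac{3 \sqrt{\pi}}{a^{\frac{3}{2}}}.$$

Repeating $4$ times in total — each differentiation brings down another $(-t^2)$ — gives
$$\frac{d^{4}J}{da^{4}} = \int_{-\infty}^{\infty} - 6 t^{8} e^{- a t^{2}} \, dt = - \frac{315 \sqrt{\pi}}{8 a^{\frac{9}{2}}},$$
and the integrand here is exactly the target integrand, so $I = - \frac{315 \sqrt{\pi}}{8 a^{\frac{9}{2}}}$.

Setting $a = \frac{3}{2}$:
$$I = - \frac{70 \sqrt{6} \sqrt{\pi}}{27}.$$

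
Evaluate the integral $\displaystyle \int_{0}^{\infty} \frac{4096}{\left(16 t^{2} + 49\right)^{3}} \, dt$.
$\frac{192 \pi}{16807}$

Start from the standard arctangent integral
$$J(a) = \int_{0}^{\infty} \frac{1}{a^{2} + t^{2}} \, dt = \frac{\pi}{2 a}.$$

Differentiating under the integral sign with respect to $a$,
$$\frac{dJ}{da} = \int_{0}^{\infty} - \frac{2 a}{\left(a^{2} + t^{2}\right)^{2}} \, dt = - \frac{\pi}{2 a^{2}},$$
so $\int_{0}^{\infty} \frac{1}{\left(a^{2} + t^{2}\right)^{2}} \, dt = \frac{\pi}{4 a^{3}}$.

Repeating — each differentiation of $1/(t^2+a^2)^j$ produces $-2ja/(t^2+a^2)^{j+1}$ — and dividing through by $-2ja$ at each step yields, after $2$ differentiations in total,
$$\int_{0}^{\infty} \frac{1}{\left(a^{2} + t^{2}\right)^{3}} \, dt = \frac{3 \pi}{16 a^{5}}.$$

Setting $a = \frac{7}{4}$:
$$I = \frac{192 \pi}{16807}.$$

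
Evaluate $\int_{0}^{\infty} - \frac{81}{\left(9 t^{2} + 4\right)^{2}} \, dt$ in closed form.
$- \frac{27 \pi}{32}$

Begin with the known result
$$J(a) = \int_{0}^{\infty} - \frac{1}{a^{2} + t^{2}} \, dt = - \frac{\pi}{2 a}.$$

Differentiating under the integral sign with respect to $a$,
$$\frac{dJ}{da} = \int_{0}^{\infty} \frac{2 a}{\left(a^{2} + t^{2}\right)^{2}} \, dt = \frac{\pi}{2 a^{2}},$$
so $\int_{0}^{\infty} - \frac{1}{\left(a^{2} + t^{2}\right)^{2}} \, dt = - \frac{\pi}{4 a^{3}}$.

Setting $a = \frac{2}{3}$:
$$I = - \frac{27 \pi}{32}.$$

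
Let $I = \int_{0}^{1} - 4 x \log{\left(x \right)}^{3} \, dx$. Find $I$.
$\frac{3}{2}$

Start from the elementary integral
$$J(a) = \int_{0}^{1} - 4 x^{a} \, dx = - \frac{4}{a + 1}.$$

Differentiating under the integral sign brings down a factor of $\ln x$:
$$\frac{dJ}{da} = \int_{0}^{1} - 4 x^{a} \log{\left(x \right)} \, dx = \frac{4}{\left(a + 1\right)^{2}}.$$

Repeating $3$ times in total — each differentiation brings down another $\ln x$ — gives
$$\frac{d^{3}J}{da^{3}} = \int_{0}^{1} - 4 x^{a} \log{\left(x \right)}^{3} \, dx = \frac{24}{\left(a + 1\right)^{4}},$$
and the integrand here is exactly the target integrand, so $I = \frac{24}{\left(a + 1\right)^{4}}$.

Setting $a = 1$:
$$I = \frac{3}{2}.$$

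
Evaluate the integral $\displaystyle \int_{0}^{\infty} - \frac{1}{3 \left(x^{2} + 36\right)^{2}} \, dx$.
$- \frac{\pi}{2592}$

Recall the elementary integral
$$J(a) = \int_{0}^{\infty} - \frac{1}{3 \left(a^{2} + x^{2}\right)} \, dx = - \frac{\pi}{6 a}.$$

Differentiating under the integral sign with respect to $a$,
$$\frac{dJ}{da} = \int_{0}^{\infty} \frac{2 a}{3 \left(a^{2} + x^{2}\right)^{2}} \, dx = \frac{\pi}{6 a^{2}},$$
so $\int_{0}^{\infty} - \frac{1}{3 \left(a^{2} + x^{2}\right)^{2}} \, dx = - \frac{\pi}{12 a^{3}}$.

Setting $a = 6$:
$$I = - \frac{\pi}{2592}.$$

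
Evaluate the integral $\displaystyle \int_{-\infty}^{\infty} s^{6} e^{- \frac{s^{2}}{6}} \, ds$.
$405 \sqrt{6} \sqrt{\pi}$

Start from the elementary integral
$$J(a) = \int_{-\infty}^{\infty} e^{- a s^{2}} \, ds = \frac{\sqrt{\pi}}{\sqrt{a}}.$$

Differentiating under the integral sign brings down a factor of $(-s^2)$:
$$\frac{dJ}{da} = \int_{-\infty}^{\infty} - s^{2} e^{- a s^{2}} \, ds = - \frac{\sqrt{\pi}}{2 a^{\frac{3}{2}}}.$$

Repeating $3$ times in total — each differentiation brings down another $(-s^2)$ — gives
$$\frac{d^{3}J}{da^{3}} = \int_{-\infty}^{\infty} - s^{6} e^{- a s^{2}} \, ds = - \frac{15 \sqrt{\pi}}{8 a^{\frac{7}{2}}},$$
and the integrand here is $(-1)^{3}$ times the target integrand, so $I = (-1)^{3}\,\frac{d^{3}J}{da^{3}} = \frac{15 \sqrt{\pi}}{8 a^{\frac{7}{2}}}$.

Setting $a = \frac{1}{6}$:
$$I = 405 \sqrt{6} \sqrt{\pi}.$$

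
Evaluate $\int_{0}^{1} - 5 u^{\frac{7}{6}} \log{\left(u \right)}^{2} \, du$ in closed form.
$- \frac{2160}{2197}$

Start from the elementary integral
$$J(a) = \int_{0}^{1} - 5 u^{a} \, du = - \frac{5}{a + 1}.$$

Differentiating under the integral sign brings down a factor of $\ln u$:
$$\frac{dJ}{da} = \int_{0}^{1} - 5 u^{a} \log{\left(u \right)} \, du = \frac{5}{\left(a + 1\right)^{2}}.$$

Repeating twice in total — each differentiation brings down another $\ln u$ — gives
$$\frac{d^{2}J}{da^{2}} = \int_{0}^{1} - 5 u^{a} \log{\left(u \right)}^{2} \, du = - \frac{10}{\left(a + 1\right)^{3}},$$
and the integrand here is exactly the target integrand, so $I = - \frac{10}{\left(a + 1\right)^{3}}$.

Setting $a = \frac{7}{6}$:
$$I = - \frac{2160}{2197}.$$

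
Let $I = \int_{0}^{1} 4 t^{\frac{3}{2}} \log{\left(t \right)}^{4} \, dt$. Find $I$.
$\frac{3072}{3125}$

Start from the elementary integral
$$J(a) = \int_{0}^{1} 4 t^{a} \, dt = \frac{4}{a + 1}.$$

Differentiating under the integral sign brings down a factor of $\ln t$:
$$\frac{dJ}{da} = \int_{0}^{1} 4 t^{a} \log{\left(t \right)} \, dt = - \frac{4}{\left(a + 1\right)^{2}}.$$

Repeating $4$ times in total — each differentiation brings down another $\ln t$ — gives
$$\frac{d^{4}J}{da^{4}} = \int_{0}^{1} 4 t^{a} \log{\left(t \right)}^{4} \, dt = \frac{96}{\left(a + 1\right)^{5}},$$
and the integrand here is exactly the target integrand, so $I = \frac{96}{\left(a + 1\right)^{5}}$.

Setting $a = \frac{3}{2}$:
$$I = \frac{3072}{3125}.$$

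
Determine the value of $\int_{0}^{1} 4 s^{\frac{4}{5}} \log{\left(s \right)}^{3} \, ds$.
$- \frac{5000}{2187}$

Begin with the known integral
$$J(a) = \int_{0}^{1} 4 s^{a} \, ds = \frac{4}{a + 1}.$$

Differentiating under the integral sign brings down a factor of $\ln s$:
$$\frac{dJ}{da} = \int_{0}^{1} 4 s^{a} \log{\left(s \right)} \, ds = - \frac{4}{\left(a + 1\right)^{2}}.$$

Repeating $3$ times in total — each differentiation brings down another $\ln s$ — gives
$$\frac{d^{3}J}{da^{3}} = \int_{0}^{1} 4 s^{a} \log{\left(s \right)}^{3} \, ds = - \frac{24}{\left(a + 1\right)^{4}},$$
and the integrand here is exactly the target integrand, so $I = - \frac{24}{\left(a + 1\right)^{4}}$.

Setting $a = \frac{4}{5}$:
$$I = - \frac{5000}{2187}.$$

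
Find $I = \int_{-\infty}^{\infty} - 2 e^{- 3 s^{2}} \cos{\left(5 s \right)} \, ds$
$- \frac{2 \sqrt{3} \sqrt{\pi}}{3 e^{\frac{25}{12}}}$

Define $I(b) = \int_{-\infty}^{\infty} - 2 e^{- 3 s^{2}} \cos{\left(b s \right)} \, ds$.

Differentiating under the integral sign,
$$I'(b) = \int_{-\infty}^{\infty} 2 s e^{- 3 s^{2}} \sin{\left(b s \right)} \, ds.$$

Integrate $\int_{-\infty}^{\infty} s \sin(b s)\, e^{- 3 s^{2}}\, ds$ by parts with $u = \sin(b s)$ and $dv = s\, e^{- 3 s^{2}}\, ds$, giving $v = - \frac{e^{- 3 s^{2}}}{6}$. The boundary term vanishes and
$$\int_{-\infty}^{\infty} s \sin(b s)\, e^{- 3 s^{2}}\, ds = \frac{b}{6} \int_{-\infty}^{\infty} \cos(b s)\, e^{- 3 s^{2}}\, ds,$$
so $I'(b) = - \frac{b}{6}\, I(b)$.

This is a separable first-order ODE; solving with the initial condition $I(0) = \int_{-\infty}^{\infty} - 2 e^{- 3 s^{2}}\,ds = - \frac{2 \sqrt{3} \sqrt{\pi}}{3}$ gives
$$I(b) = - \frac{2 \sqrt{3} \sqrt{\pi} e^{- \frac{b^{2}}{12}}}{3}.$$

Setting $b = 5$:
$$I = - \frac{2 \sqrt{3} \sqrt{\pi}}{3 e^{\frac{25}{12}}}.$$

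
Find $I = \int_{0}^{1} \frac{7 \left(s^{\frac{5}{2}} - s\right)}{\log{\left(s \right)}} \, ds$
$\log{\left(\frac{823543}{16384} \right)}$

Consider the one-parameter family: let $I(a) = \int_{0}^{1} \frac{7 \left(- s + s^{a}\right)}{\log{\left(s \right)}} \, ds$.

Since $\dfrac{\partial}{\partial a}\,s^{a} = s^{a} \ln s$, the $\ln s$ in the denominator cancels and
$$\frac{dI}{da} = \int_{0}^{1} 7 s^{a} \, ds = 7 \left[\frac{s^{a+1}}{a+1}\right]_0^1 = \frac{7}{a + 1}.$$

Integrating with respect to $a$ gives $I(a) = \log{\left(\frac{\left(a + 1\right)^{7}}{128} \right)} + C$.

At $a = 1$ the integrand is identically $0$, so $I(1) = 0$. The closed form gives $0$, hence $C = 0$.

Setting $a = \frac{5}{2}$:
$$I = \log{\left(\frac{823543}{16384} \right)}.$$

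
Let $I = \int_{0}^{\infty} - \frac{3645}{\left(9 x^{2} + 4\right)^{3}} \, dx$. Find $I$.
$- \frac{3645 \pi}{512}$

Recall the elementary integral
$$J(a) = \int_{0}^{\infty} - \frac{5}{a^{2} + x^{2}} \, dx = - \frac{5 \pi}{2 a}.$$

Differentiating under the integral sign with respect to $a$,
$$\frac{dJ}{da} = \int_{0}^{\infty} \frac{10 a}{\left(a^{2} + x^{2}\right)^{2}} \, dx = \frac{5 \pi}{2 a^{2}},$$
so $\int_{0}^{\infty} - \frac{5}{\left(a^{2} + x^{2}\right)^{2}} \, dx = - \frac{5 \pi}{4 a^{3}}$.

Repeating — each differentiation of $1/(x^2+a^2)^j$ produces $-2ja/(x^2+a^2)^{j+1}$ — and dividing through by $-2ja$ at each step yields, after $2$ differentiations in total,
$$\int_{0}^{\infty} - \frac{5}{\left(a^{2} + x^{2}\right)^{3}} \, dx = - \frac{15 \pi}{16 a^{5}}.$$

Setting $a = \frac{2}{3}$:
$$I = - \frac{3645 \pi}{512}.$$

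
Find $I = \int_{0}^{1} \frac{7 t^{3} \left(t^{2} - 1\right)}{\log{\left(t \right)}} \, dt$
$\log{\left(\frac{2187}{128} \right)}$

Consider the one-parameter family: let $I(a) = \int_{0}^{1} \frac{7 \left(t^{5} - t^{a}\right)}{\log{\left(t \right)}} \, dt$.

Since $\dfrac{\partial}{\partial a}\,t^{a} = t^{a} \ln t$, the $\ln t$ in the denominator cancels and
$$\frac{dI}{da} = \int_{0}^{1} -7 t^{a} \, dt = -7 \left[\frac{t^{a+1}}{a+1}\right]_0^1 = - \frac{7}{a + 1}.$$

Integrating with respect to $a$ gives $I(a) = \log{\left(\frac{279936}{\left(a + 1\right)^{7}} \right)} + C$.

At $a = 5$ the integrand is identically $0$, so $I(5) = 0$. The closed form gives $0$, hence $C = 0$.

Setting $a = 3$:
$$I = \log{\left(\frac{2187}{128} \right)}.$$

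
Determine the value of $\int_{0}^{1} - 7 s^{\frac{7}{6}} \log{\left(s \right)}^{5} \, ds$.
$\frac{39191040}{4826809}$

Start from the elementary integral
$$J(a) = \int_{0}^{1} - 7 s^{a} \, ds = - \frac{7}{a + 1}.$$

Differentiating under the integral sign brings down a factor of $\ln s$:
$$\frac{dJ}{da} = \int_{0}^{1} - 7 s^{a} \log{\left(s \right)} \, ds = \frac{7}{\left(a + 1\right)^{2}}.$$

Repeating $5$ times in total — each differentiation brings down another $\ln s$ — gives
$$\frac{d^{5}J}{da^{5}} = \int_{0}^{1} - 7 s^{a} \log{\left(s \right)}^{5} \, ds = \frac{840}{\left(a + 1\right)^{6}},$$
and the integrand here is exactly the target integrand, so $I = \frac{840}{\left(a + 1\right)^{6}}$.

Setting $a = \frac{7}{6}$:
$$I = \frac{39191040}{4826809}.$$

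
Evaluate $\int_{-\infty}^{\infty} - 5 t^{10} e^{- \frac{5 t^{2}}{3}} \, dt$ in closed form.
$- \frac{45927 \sqrt{15} \sqrt{\pi}}{20000}$

Begin with the known integral
$$J(a) = \int_{-\infty}^{\infty} - 5 e^{- a t^{2}} \, dt = - \frac{5 \sqrt{\pi}}{\sqrt{a}}.$$

Differentiating under the integral sign brings down a factor of $(-t^2)$:
$$\frac{dJ}{da} = \int_{-\infty}^{\infty} 5 t^{2} e^{- a t^{2}} \, dt = \frac{5 \sqrt{\pi}}{2 a^{\frac{3}{2}}}.$$

Repeating $5$ times in total — each differentiation brings down another $(-t^2)$ — gives
$$\frac{d^{5}J}{da^{5}} = \int_{-\infty}^{\infty} 5 t^{10} e^{- a t^{2}} \, dt = \frac{4725 \sqrt{\pi}}{32 a^{\frac{11}{2}}},$$
and the integrand here is $(-1)^{5}$ times the target integrand, so $I = (-1)^{5}\,\frac{d^{5}J}{da^{5}} = - \frac{4725 \sqrt{\pi}}{32 a^{\frac{11}{2}}}$.

Setting $a = \frac{5}{3}$:
$$I = - \frac{45927 \sqrt{15} \sqrt{\pi}}{20000}.$$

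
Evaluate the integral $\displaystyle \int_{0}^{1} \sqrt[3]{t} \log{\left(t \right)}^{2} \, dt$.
$\frac{27}{32}$

Consider the simpler parametrised integral
$$J(a) = \int_{0}^{1} t^{a} \, dt = \frac{1}{a + 1}.$$

Differentiating under the integral sign brings down a factor of $\ln t$:
$$\frac{dJ}{da} = \int_{0}^{1} t^{a} \log{\left(t \right)} \, dt = - \frac{1}{\left(a + 1\right)^{2}}.$$

Repeating twice in total — each differentiation brings down another $\ln t$ — gives
$$\frac{d^{2}J}{da^{2}} = \int_{0}^{1} t^{a} \log{\left(t \right)}^{2} \, dt = \frac{2}{\left(a + 1\right)^{3}},$$
and the integrand here is exactly the target integrand, so $I = \frac{2}{\left(a + 1\right)^{3}}$.

Setting $a = \frac{1}{3}$:
$$I = \frac{27}{32}.$$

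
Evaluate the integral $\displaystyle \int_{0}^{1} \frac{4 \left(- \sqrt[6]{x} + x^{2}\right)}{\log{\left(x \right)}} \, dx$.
$\log{\left(\frac{104976}{2401} \right)}$

Introduce a parameter $a$ in the exponent: let $I(a) = \int_{0}^{1} \frac{4 \left(x^{2} - x^{a}\right)}{\log{\left(x \right)}} \, dx$.

Since $\dfrac{\partial}{\partial a}\,x^{a} = x^{a} \ln x$, the $\ln x$ in the denominator cancels and
$$\frac{dI}{da} = \int_{0}^{1} -4 x^{a} \, dx = -4 \left[\frac{x^{a+1}}{a+1}\right]_0^1 = - \frac{4}{a + 1}.$$

Integrating with respect to $a$ gives $I(a) = \log{\left(\frac{81}{\left(a + 1\right)^{4}} \right)} + C$.

At $a = 2$ the integrand is identically $0$, so $I(2) = 0$. The closed form gives $0$, hence $C = 0$.

Setting $a = \frac{1}{6}$:
$$I = \log{\left(\frac{104976}{2401} \right)}.$$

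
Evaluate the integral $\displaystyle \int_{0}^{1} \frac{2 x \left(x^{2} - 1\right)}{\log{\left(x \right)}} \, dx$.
$\log{\left(4 \right)}$

Consider the one-parameter family: let $I(a) = \int_{0}^{1} \frac{2 \left(- x + x^{a}\right)}{\log{\left(x \right)}} \, dx$.

Since $\dfrac{\partial}{\partial a}\,x^{a} = x^{a} \ln x$, the $\ln x$ in the denominator cancels and
$$\frac{dI}{da} = \int_{0}^{1} 2 x^{a} \, dx = 2 \left[\frac{x^{a+1}}{a+1}\right]_0^1 = \frac{2}{a + 1}.$$

Integrating with respect to $a$ gives $I(a) = \log{\left(\frac{\left(a + 1\right)^{2}}{4} \right)} + C$.

At $a = 1$ the integrand is identically $0$, so $I(1) = 0$. The closed form gives $0$, hence $C = 0$.

Setting $a = 3$:
$$I = \log{\left(4 \right)}.$$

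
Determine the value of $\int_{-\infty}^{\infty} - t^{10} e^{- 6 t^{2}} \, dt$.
$- \frac{35 \sqrt{6} \sqrt{\pi}}{55296}$

Start from the elementary integral
$$J(a) = \int_{-\infty}^{\infty} - e^{- a t^{2}} \, dt = - \frac{\sqrt{\pi}}{\sqrt{a}}.$$

Differentiating under the integral sign brings down a factor of $(-t^2)$:
$$\frac{dJ}{da} = \int_{-\infty}^{\infty} t^{2} e^{- a t^{2}} \, dt = \frac{\sqrt{\pi}}{2 a^{\frac{3}{2}}}.$$

Repeating $5$ times in total — each differentiation brings down another $(-t^2)$ — gives
$$\frac{d^{5}J}{da^{5}} = \int_{-\infty}^{\infty} t^{10} e^{- a t^{2}} \, dt = \frac{945 \sqrt{\pi}}{32 a^{\frac{11}{2}}},$$
and the integrand here is $(-1)^{5}$ times the target integrand, so $I = (-1)^{5}\,\frac{d^{5}J}{da^{5}} = - \frac{945 \sqrt{\pi}}{32 a^{\frac{11}{2}}}$.

Setting $a = 6$:
$$I = - \frac{35 \sqrt{6} \sqrt{\pi}}{55296}.$$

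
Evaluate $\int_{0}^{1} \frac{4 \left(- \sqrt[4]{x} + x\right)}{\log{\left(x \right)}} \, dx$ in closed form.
$\log{\left(\frac{4096}{625} \right)}$

Consider the one-parameter family: let $I(a) = \int_{0}^{1} \frac{4 \left(- \sqrt[4]{x} + x^{a}\right)}{\log{\left(x \right)}} \, dx$.

Since $\dfrac{\partial}{\partial a}\,x^{a} = x^{a} \ln x$, the $\ln x$ in the denominator cancels and
$$\frac{dI}{da} = \int_{0}^{1} 4 x^{a} \, dx = 4 \left[\frac{x^{a+1}}{a+1}\right]_0^1 = \frac{4}{a + 1}.$$

Integrating with respect to $a$ gives $I(a) = \log{\left(\frac{256 \left(a + 1\right)^{4}}{625} \right)} + C$.

At $a = \frac{1}{4}$ the integrand is identically $0$, so $I(\frac{1}{4}) = 0$. The closed form gives $0$, hence $C = 0$.

Setting $a = 1$:
$$I = \log{\left(\frac{4096}{625} \right)}.$$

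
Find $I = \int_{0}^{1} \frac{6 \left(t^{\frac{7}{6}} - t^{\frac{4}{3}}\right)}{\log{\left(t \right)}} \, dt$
$- \log{\left(\frac{7529536}{4826809} \right)}$

Replace the exponent $\frac{4}{3}$ by a parameter $a$: let $I(a) = \int_{0}^{1} \frac{6 \left(t^{\frac{7}{6}} - t^{a}\right)}{\log{\left(t \right)}} \, dt$.

Since $\dfrac{\partial}{\partial a}\,t^{a} = t^{a} \ln t$, the $\ln t$ in the denominator cancels and
$$\frac{dI}{da} = \int_{0}^{1} -6 t^{a} \, dt = -6 \left[\frac{t^{a+1}}{a+1}\right]_0^1 = - \frac{6}{a + 1}.$$

Integrating with respect to $a$ gives $I(a) = - \log{\left(\frac{46656 \left(a + 1\right)^{6}}{4826809} \right)} + C$.

At $a = \frac{7}{6}$ the integrand is identically $0$, so $I(\frac{7}{6}) = 0$. The closed form gives $0$, hence $C = 0$.

Setting $a = \frac{4}{3}$:
$$I = - \log{\left(\frac{7529536}{4826809} \right)}.$$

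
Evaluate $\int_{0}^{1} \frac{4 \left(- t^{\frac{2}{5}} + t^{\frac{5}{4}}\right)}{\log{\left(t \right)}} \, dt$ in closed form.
$- \log{\left(\frac{614656}{4100625} \right)}$

Replace the exponent $\frac{2}{5}$ by a parameter $a$: let $I(a) = \int_{0}^{1} \frac{4 \left(t^{\frac{5}{4}} - t^{a}\right)}{\log{\left(t \right)}} \, dt$.

Since $\dfrac{\partial}{\partial a}\,t^{a} = t^{a} \ln t$, the $\ln t$ in the denominator cancels and
$$\frac{dI}{da} = \int_{0}^{1} -4 t^{a} \, dt = -4 \left[\frac{t^{a+1}}{a+1}\right]_0^1 = - \frac{4}{a + 1}.$$

Integrating with respect to $a$ gives $I(a) = - \log{\left(\frac{256 \left(a + 1\right)^{4}}{6561} \right)} + C$.

At $a = \frac{5}{4}$ the integrand is identically $0$, so $I(\frac{5}{4}) = 0$. The closed form gives $0$, hence $C = 0$.

Setting $a = \frac{2}{5}$:
$$I = - \log{\left(\frac{614656}{4100625} \right)}.$$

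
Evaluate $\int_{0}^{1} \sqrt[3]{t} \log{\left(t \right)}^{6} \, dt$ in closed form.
$\frac{98415}{1024}$

Start from the elementary integral
$$J(a) = \int_{0}^{1} t^{a} \, dt = \frac{1}{a + 1}.$$

Differentiating under the integral sign brings down a factor of $\ln t$:
$$\frac{dJ}{da} = \int_{0}^{1} t^{a} \log{\left(t \right)} \, dt = - \frac{1}{\left(a + 1\right)^{2}}.$$

Repeating $6$ times in total — each differentiation brings down another $\ln t$ — gives
$$\frac{d^{6}J}{da^{6}} = \int_{0}^{1} t^{a} \log{\left(t \right)}^{6} \, dt = \frac{720}{\left(a + 1\right)^{7}},$$
and the integrand here is exactly the target integrand, so $I = \frac{720}{\left(a + 1\right)^{7}}$.

Setting $a = \frac{1}{3}$:
$$I = \frac{98415}{1024}.$$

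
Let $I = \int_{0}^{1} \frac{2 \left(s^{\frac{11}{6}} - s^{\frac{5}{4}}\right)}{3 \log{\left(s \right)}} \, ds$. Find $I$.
$\log{\left(\frac{34^{\frac{2}{3}}}{9} \right)}$

Replace the exponent $\frac{5}{4}$ by a parameter $a$: let $I(a) = \int_{0}^{1} \frac{2 \left(s^{\frac{11}{6}} - s^{a}\right)}{3 \log{\left(s \right)}} \, ds$.

Since $\dfrac{\partial}{\partial a}\,s^{a} = s^{a} \ln s$, the $\ln s$ in the denominator cancels and
$$\frac{dI}{da} = \int_{0}^{1} - \frac{2}{3} s^{a} \, ds = - \frac{2}{3} \left[\frac{s^{a+1}}{a+1}\right]_0^1 = - \frac{2}{3 a + 3}.$$

Integrating with respect to $a$ gives $I(a) = - \frac{2 \log{\left(a + 1 \right)}}{3} - \frac{2 \log{\left(6 \right)}}{3} + \frac{2 \log{\left(17 \right)}}{3} + C$.

At $a = \frac{11}{6}$ the integrand is identically $0$, so $I(\frac{11}{6}) = 0$. The closed form gives $0$, hence $C = 0$.

Setting $a = \frac{5}{4}$:
$$I = \log{\left(\frac{34^{\frac{2}{3}}}{9} \right)}.$$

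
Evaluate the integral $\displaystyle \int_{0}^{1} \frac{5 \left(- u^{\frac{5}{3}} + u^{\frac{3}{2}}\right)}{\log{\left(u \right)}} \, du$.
$- \log{\left(\frac{1048576}{759375} \right)}$

Replace the exponent $\frac{5}{3}$ by a parameter $a$: let $I(a) = \int_{0}^{1} \frac{5 \left(u^{\frac{3}{2}} - u^{a}\right)}{\log{\left(u \right)}} \, du$.

Since $\dfrac{\partial}{\partial a}\,u^{a} = u^{a} \ln u$, the $\ln u$ in the denominator cancels and
$$\frac{dI}{da} = \int_{0}^{1} -5 u^{a} \, du = -5 \left[\frac{u^{a+1}}{a+1}\right]_0^1 = - \frac{5}{a + 1}.$$

Integrating with respect to $a$ gives $I(a) = - \log{\left(\frac{32 \left(a + 1\right)^{5}}{3125} \right)} + C$.

At $a = \frac{3}{2}$ the integrand is identically $0$, so $I(\frac{3}{2}) = 0$. The closed form gives $0$, hence $C = 0$.

Setting $a = \frac{5}{3}$:
$$I = - \log{\left(\frac{1048576}{759375} \right)}.$$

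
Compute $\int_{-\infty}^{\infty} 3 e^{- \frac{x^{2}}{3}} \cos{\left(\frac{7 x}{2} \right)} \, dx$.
$\frac{3 \sqrt{3} \sqrt{\pi}}{e^{\frac{147}{16}}}$

Let $b$ denote the cosine frequency and define $I(b) = \int_{-\infty}^{\infty} 3 e^{- \frac{x^{2}}{3}} \cos{\left(b x \right)} \, dx$.

Differentiating under the integral sign,
$$I'(b) = \int_{-\infty}^{\infty} - 3 x e^{- \frac{x^{2}}{3}} \sin{\left(b x \right)} \, dx.$$

Integrate $\int_{-\infty}^{\infty} x \sin(b x)\, e^{- \frac{x^{2}}{3}}\, dx$ by parts with $u = \sin(b x)$ and $dv = x\, e^{- \frac{x^{2}}{3}}\, dx$, giving $v = - \frac{3 e^{- \frac{x^{2}}{3}}}{2}$. The boundary term vanishes and
$$\int_{-\infty}^{\infty} x \sin(b x)\, e^{- \frac{x^{2}}{3}}\, dx = \frac{3 b}{2} \int_{-\infty}^{\infty} \cos(b x)\, e^{- \frac{x^{2}}{3}}\, dx,$$
so $I'(b) = - \frac{3 b}{2}\, I(b)$.

This is a separable first-order ODE; solving with the initial condition $I(0) = \int_{-\infty}^{\infty} 3 e^{- \frac{x^{2}}{3}}\,dx = 3 \sqrt{3} \sqrt{\pi}$ gives
$$I(b) = 3 \sqrt{3} \sqrt{\pi} e^{- \frac{3 b^{2}}{4}}.$$

Setting $b = \frac{7}{2}$:
$$I = \frac{3 \sqrt{3} \sqrt{\pi}}{e^{\frac{147}{16}}}.$$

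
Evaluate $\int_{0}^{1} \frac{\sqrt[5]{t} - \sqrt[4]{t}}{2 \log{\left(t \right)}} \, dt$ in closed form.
$\log{\left(\frac{2 \sqrt{6}}{5} \right)}$

Introduce a parameter $a$ in the exponent: let $I(a) = \int_{0}^{1} \frac{\sqrt[5]{t} - t^{a}}{2 \log{\left(t \right)}} \, dt$.

Since $\dfrac{\partial}{\partial a}\,t^{a} = t^{a} \ln t$, the $\ln t$ in the denominator cancels and
$$\frac{dI}{da} = \int_{0}^{1} - \frac{1}{2} t^{a} \, dt = - \frac{1}{2} \left[\frac{t^{a+1}}{a+1}\right]_0^1 = - \frac{1}{2 a + 2}.$$

Integrating with respect to $a$ gives $I(a) = - \frac{\log{\left(a + 1 \right)}}{2} - \frac{\log{\left(5 \right)}}{2} + \frac{\log{\left(6 \right)}}{2} + C$.

At $a = \frac{1}{5}$ the integrand is identically $0$, so $I(\frac{1}{5}) = 0$. The closed form gives $0$, hence $C = 0$.

Setting $a = \frac{1}{4}$:
$$I = \log{\left(\frac{2 \sqrt{6}}{5} \right)}.$$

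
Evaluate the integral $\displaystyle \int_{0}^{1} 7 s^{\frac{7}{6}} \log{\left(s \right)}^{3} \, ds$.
$- \frac{54432}{28561}$

Consider the simpler parametrised integral
$$J(a) = \int_{0}^{1} 7 s^{a} \, ds = \frac{7}{a + 1}.$$

Differentiating under the integral sign brings down a factor of $\ln s$:
$$\frac{dJ}{da} = \int_{0}^{1} 7 s^{a} \log{\left(s \right)} \, ds = - \frac{7}{\left(a + 1\right)^{2}}.$$

Repeating $3$ times in total — each differentiation brings down another $\ln s$ — gives
$$\frac{d^{3}J}{da^{3}} = \int_{0}^{1} 7 s^{a} \log{\left(s \right)}^{3} \, ds = - \frac{42}{\left(a + 1\right)^{4}},$$
and the integrand here is exactly the target integrand, so $I = - \frac{42}{\left(a + 1\right)^{4}}$.

Setting $a = \frac{7}{6}$:
$$I = - \frac{54432}{28561}.$$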